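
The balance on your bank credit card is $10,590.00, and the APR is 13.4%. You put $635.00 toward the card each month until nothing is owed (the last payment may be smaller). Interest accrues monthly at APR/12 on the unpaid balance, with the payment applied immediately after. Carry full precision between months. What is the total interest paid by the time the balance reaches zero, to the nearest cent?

Monthly rate r = 13.4%/12 = 1.11667% = 0.0111667.
Payoff takes n = ⌈−ln(1 − rB₀/P)/ln(1+r)⌉ = ⌈18.557⌉ = 19 payments; the last is $354.80.
Total paid = 18·$635.00 + $354.80 = $11,784.80.
Total interest = total paid − principal = $11,784.80 − $10,590.00 = $1,194.80.

$1,194.80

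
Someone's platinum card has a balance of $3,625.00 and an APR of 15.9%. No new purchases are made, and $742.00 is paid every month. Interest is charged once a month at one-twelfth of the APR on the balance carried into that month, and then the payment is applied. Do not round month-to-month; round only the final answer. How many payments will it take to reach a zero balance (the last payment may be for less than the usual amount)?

Monthly rate r = 15.9%/12 = 1.325% = 0.01325.
Recurrence: B ← B·(1+r) − $742.00.
Month 1: interest $48.03; balance after payment $2,931.03.
Month 2: interest $38.84; balance after payment $2,227.87.
Month 3: interest $29.52; balance after payment $1,515.39.
Month 4: interest $20.08; balance after payment $793.47.
Month 5: interest $10.51; balance after payment $61.98.
Month 6: interest $0.82; balance after payment $0.00.

6 months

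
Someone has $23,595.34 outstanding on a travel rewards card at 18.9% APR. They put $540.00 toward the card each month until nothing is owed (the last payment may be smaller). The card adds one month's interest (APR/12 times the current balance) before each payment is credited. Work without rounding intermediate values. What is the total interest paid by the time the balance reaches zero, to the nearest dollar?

Monthly rate r = 18.9%/12 = 1.575% = 0.01575.
Payoff takes n = ⌈−ln(1 − rB₀/P)/ln(1+r)⌉ = ⌈74.574⌉ = 75 payments; the last is $310.92.
Total paid = 74·$540.00 + $310.92 = $40,270.92.
Total interest = total paid − principal = $40,270.92 − $23,595.34 = $16,675.58.

$16,676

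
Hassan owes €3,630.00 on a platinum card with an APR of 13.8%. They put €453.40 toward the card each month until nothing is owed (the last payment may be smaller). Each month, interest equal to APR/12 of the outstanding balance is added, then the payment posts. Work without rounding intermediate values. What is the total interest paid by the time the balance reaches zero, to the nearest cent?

€200.63

Monthly rate r = 13.8%/12 = 1.15% = 0.0115.
Payoff takes n = ⌈−ln(1 − rB₀/P)/ln(1+r)⌉ = ⌈8.447⌉ = 9 payments; the last is €203.43.
Total paid = 8·€453.40 + €203.43 = €3,830.63.
Total interest = total paid − principal = €3,830.63 − €3,630.00 = €200.63.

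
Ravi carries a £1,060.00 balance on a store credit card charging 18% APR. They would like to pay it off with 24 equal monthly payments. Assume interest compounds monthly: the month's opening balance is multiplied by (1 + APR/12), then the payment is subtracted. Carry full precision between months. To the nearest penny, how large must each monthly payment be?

£52.92

Monthly rate r = 18%/12 = 1.5% = 0.015.
Level-payment amortization: P = B₀·r / (1 − (1+r)^(−n)) = 1060.00·0.015 / (1 − 1.015^(−24)).
Denominator 1 − (1+r)^(−24) = 0.30045608.
P = 15.9 / 0.30045608 ≈ 52.92.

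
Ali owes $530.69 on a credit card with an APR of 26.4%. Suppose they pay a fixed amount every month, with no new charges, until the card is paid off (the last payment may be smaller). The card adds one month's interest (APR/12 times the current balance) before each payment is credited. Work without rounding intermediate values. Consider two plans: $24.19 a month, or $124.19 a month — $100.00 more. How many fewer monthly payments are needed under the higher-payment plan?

26 fewer payments

Monthly rate r = 26.4%/12 = 2.2% = 0.022.
At $24.19/mo: n = ⌈−ln(1 − rB₀/P)/ln(1+r)⌉ = 31 payments (last $6.92); total interest = total paid − $530.69 = $201.93.
At $124.19/mo: 5 payments (last $67.00); total interest $33.07.
Payments saved = 31 − 5 = 26.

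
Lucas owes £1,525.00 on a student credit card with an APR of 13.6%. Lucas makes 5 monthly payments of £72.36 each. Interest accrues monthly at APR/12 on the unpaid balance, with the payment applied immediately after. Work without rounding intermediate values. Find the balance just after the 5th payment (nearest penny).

£1,243.30

Monthly rate r = 13.6%/12 = 1.13333% = 0.0113333.
Each month: B ← B·(1+r) − £72.36.
Month 1: interest £17.28; balance after payment £1,469.92.
Month 2: interest £16.66; balance after payment £1,414.22.
Month 3: interest £16.03; balance after payment £1,357.89.
Month 4: interest £15.39; balance after payment £1,300.92.
Month 5: interest £14.74; balance after payment £1,243.30.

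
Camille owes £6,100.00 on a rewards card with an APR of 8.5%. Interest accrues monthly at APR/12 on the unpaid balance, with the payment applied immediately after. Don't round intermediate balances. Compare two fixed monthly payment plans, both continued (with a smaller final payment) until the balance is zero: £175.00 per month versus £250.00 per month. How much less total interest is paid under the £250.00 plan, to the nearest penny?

£309.75

Monthly rate r = 8.5%/12 = 0.708333% = 0.00708333.
At £175.00/mo: n = ⌈−ln(1 − rB₀/P)/ln(1+r)⌉ = 41 payments (last £30.56); total interest = total paid − £6,100.00 = £930.56.
At £250.00/mo: 27 payments (last £220.81); total interest £620.81.
Interest saved = £930.56 − £620.81 = £309.75.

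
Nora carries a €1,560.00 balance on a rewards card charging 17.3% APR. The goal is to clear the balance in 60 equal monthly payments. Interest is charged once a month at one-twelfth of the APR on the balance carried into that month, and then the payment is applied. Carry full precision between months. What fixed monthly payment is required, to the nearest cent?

€39.02

Monthly rate r = 17.3%/12 = 1.44167% = 0.0144167.
Level-payment amortization: P = B₀·r / (1 − (1+r)^(−n)) = 1560.00·0.0144167 / (1 − 1.01442^(−60)).
Denominator 1 − (1+r)^(−60) = 0.57634002.
P = 22.49 / 0.57634002 ≈ 39.02.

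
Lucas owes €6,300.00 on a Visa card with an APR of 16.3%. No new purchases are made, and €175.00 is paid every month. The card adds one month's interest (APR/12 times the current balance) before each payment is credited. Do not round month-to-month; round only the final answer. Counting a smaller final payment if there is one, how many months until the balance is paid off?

Monthly rate r = 16.3%/12 = 1.35833% = 0.0135833.
Recurrence: B ← B·(1+r) − €175.00.
Month 1: interest €85.58; balance after payment €6,210.57.
Month 2: interest €84.36; balance after payment €6,119.94.
Closed form: n = −ln(1 − rB₀/P)/ln(1+r) = −ln(0.511)/ln(1.01358) ≈ 49.762, so the balance reaches zero during payment 50.

50 months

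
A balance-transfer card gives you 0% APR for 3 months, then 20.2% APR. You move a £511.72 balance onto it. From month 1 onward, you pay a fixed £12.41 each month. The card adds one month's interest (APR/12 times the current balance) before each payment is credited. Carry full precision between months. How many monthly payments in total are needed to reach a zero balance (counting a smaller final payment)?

Promo months 1–3 at r₀ = 0%/12 = 0; months 4+ at r₁ = 20.2%/12 = 0.0168333.
After month 3 (no interest yet): B = £511.72 − 3·£12.41 = £474.49.
Then at r₁ with £12.41/mo: n₂ = −ln(1 − r₁·B/P)/ln(1+r₁) ≈ 61.81 → 62 more payments.

65 months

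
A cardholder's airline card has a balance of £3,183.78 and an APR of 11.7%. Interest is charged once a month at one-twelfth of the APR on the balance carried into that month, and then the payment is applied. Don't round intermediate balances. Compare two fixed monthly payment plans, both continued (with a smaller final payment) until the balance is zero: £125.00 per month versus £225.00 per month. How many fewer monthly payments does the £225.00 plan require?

Monthly rate r = 11.7%/12 = 0.975% = 0.00975.
At £125.00/mo: n = ⌈−ln(1 − rB₀/P)/ln(1+r)⌉ = 30 payments (last £52.76); total interest = total paid − £3,183.78 = £493.98.
At £225.00/mo: 16 payments (last £67.86); total interest £259.08.
Payments saved = 30 − 16 = 14.

14 fewer payments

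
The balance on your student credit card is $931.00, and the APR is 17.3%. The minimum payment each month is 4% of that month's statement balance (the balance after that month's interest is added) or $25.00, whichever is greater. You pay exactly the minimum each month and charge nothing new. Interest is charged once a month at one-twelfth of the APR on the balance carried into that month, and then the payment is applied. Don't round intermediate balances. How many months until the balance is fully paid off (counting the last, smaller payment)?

Monthly rate r = 17.3%/12 = 1.44167% = 0.0144167.
While 4% of the post-interest balance exceeds $25.00, each month B ← (B·(1+r))·(1 − 0.04), i.e. B shrinks by the factor (1+r)·0.96 = 0.97384.
This holds for months 1–16. Entering month 17 the balance is $609.19; 4% of the post-interest balance is now below $25.00, so the flat $25.00 minimum applies from here.
From month 17 a fixed $25.00 at rate r clears $609.19 in 31 more payments. Total: 16 + 31 = 47 months.

47 months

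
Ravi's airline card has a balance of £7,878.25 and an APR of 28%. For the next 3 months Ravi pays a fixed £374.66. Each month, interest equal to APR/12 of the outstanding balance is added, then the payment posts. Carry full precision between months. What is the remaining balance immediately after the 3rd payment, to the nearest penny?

Monthly rate r = 28%/12 = 2.33333% = 0.0233333.
Each month: B ← B·(1+r) − £374.66.
Month 1: interest £183.83; balance after payment £7,687.42.
Month 2: interest £179.37; balance after payment £7,492.13.
Month 3: interest £174.82; balance after payment £7,292.29.

£7,292.29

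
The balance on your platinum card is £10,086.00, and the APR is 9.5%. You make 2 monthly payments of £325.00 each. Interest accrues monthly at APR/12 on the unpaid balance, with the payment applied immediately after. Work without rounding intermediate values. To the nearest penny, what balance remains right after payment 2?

£9,593.75

Monthly rate r = 9.5%/12 = 0.791667% = 0.00791667.
Each month: B ← B·(1+r) − £325.00.
Month 1: interest £79.85; balance after payment £9,840.85.
Month 2: interest £77.91; balance after payment £9,593.75.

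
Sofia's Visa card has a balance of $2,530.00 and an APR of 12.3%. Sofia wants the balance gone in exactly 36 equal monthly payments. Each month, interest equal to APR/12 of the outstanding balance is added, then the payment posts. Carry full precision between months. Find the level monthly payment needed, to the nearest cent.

Monthly rate r = 12.3%/12 = 1.025% = 0.01025.
Level-payment amortization: P = B₀·r / (1 − (1+r)^(−n)) = 2530.00·0.01025 / (1 − 1.01025^(−36)).
Denominator 1 − (1+r)^(−36) = 0.307274664.
P = 25.9325 / 0.307274664 ≈ 84.40.

$84.40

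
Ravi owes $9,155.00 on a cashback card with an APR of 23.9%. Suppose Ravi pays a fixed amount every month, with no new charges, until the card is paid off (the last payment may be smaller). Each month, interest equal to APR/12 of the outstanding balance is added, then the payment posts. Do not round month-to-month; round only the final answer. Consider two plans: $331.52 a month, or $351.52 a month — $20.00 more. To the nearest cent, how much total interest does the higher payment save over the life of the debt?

Monthly rate r = 23.9%/12 = 1.99167% = 0.0199167.
At $331.52/mo: n = ⌈−ln(1 − rB₀/P)/ln(1+r)⌉ = 41 payments (last $163.51); total interest = total paid − $9,155.00 = $4,269.31.
At $351.52/mo: 38 payments (last $28.99); total interest $3,880.23.
Interest saved = $4,269.31 − $3,880.23 = $389.08.

$389.08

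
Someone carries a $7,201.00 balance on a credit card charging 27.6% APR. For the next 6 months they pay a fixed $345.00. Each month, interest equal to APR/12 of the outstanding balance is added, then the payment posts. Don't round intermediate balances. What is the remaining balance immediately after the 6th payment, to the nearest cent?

Monthly rate r = 27.6%/12 = 2.3% = 0.023.
Each month: B ← B·(1+r) − $345.00.
Month 1: interest $165.62; balance after payment $7,021.62.
Month 2: interest $161.50; balance after payment $6,838.12.
Month 3: interest $157.28; balance after payment $6,650.40.
Month 4: interest $152.96; balance after payment $6,458.36.
Month 5: interest $148.54; balance after payment $6,261.90.
Month 6: interest $144.02; balance after payment $6,060.92.

$6,060.92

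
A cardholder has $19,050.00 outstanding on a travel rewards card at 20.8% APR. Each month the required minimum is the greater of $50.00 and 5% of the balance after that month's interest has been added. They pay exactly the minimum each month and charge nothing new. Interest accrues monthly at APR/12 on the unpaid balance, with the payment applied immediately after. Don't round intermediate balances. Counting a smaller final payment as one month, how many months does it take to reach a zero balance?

Monthly rate r = 20.8%/12 = 1.73333% = 0.0173333.
While 5% of the post-interest balance exceeds $50.00, each month B ← (B·(1+r))·(1 − 0.05), i.e. B shrinks by the factor (1+r)·0.95 = 0.96647.
This holds for months 1–87. Entering month 88 the balance is $979.84; 5% of the post-interest balance is now below $50.00, so the flat $50.00 minimum applies from here.
From month 88 a fixed $50.00 at rate r clears $979.84 in 25 more payments. Total: 87 + 25 = 112 months.

112 months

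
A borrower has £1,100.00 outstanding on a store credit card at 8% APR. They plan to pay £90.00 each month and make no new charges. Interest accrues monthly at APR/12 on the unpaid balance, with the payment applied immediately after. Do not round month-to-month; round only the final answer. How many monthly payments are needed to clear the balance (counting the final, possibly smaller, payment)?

Monthly rate r = 8%/12 = 0.666667% = 0.00666667.
Recurrence: B ← B·(1+r) − £90.00.
Month 1: interest £7.33; balance after payment £1,017.33.
Month 2: interest £6.78; balance after payment £934.12.
Closed form: n = −ln(1 − rB₀/P)/ln(1+r) = −ln(0.91852)/ln(1.00667) ≈ 12.791, so the balance reaches zero during payment 13.

13 payments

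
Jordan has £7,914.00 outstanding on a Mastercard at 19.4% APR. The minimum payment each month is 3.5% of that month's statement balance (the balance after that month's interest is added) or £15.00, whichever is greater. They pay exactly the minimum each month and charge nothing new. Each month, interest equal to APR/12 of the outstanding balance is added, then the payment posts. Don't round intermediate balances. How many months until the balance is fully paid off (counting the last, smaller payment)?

188 months

Monthly rate r = 19.4%/12 = 1.61667% = 0.0161667.
While 3.5% of the post-interest balance exceeds £15.00, each month B ← (B·(1+r))·(1 − 0.035), i.e. B shrinks by the factor (1+r)·0.965 = 0.9806.
This holds for months 1–150. Entering month 151 the balance is £419.02; 3.5% of the post-interest balance is now below £15.00, so the flat £15.00 minimum applies from here.
From month 151 a fixed £15.00 at rate r clears £419.02 in 38 more payments. Total: 150 + 38 = 188 months.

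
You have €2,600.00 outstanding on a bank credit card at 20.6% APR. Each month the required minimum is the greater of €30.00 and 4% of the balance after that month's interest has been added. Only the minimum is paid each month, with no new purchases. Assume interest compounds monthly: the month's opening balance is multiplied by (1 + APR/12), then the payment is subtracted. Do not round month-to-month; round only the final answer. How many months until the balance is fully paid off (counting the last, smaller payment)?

Monthly rate r = 20.6%/12 = 1.71667% = 0.0171667.
While 4% of the post-interest balance exceeds €30.00, each month B ← (B·(1+r))·(1 − 0.04), i.e. B shrinks by the factor (1+r)·0.96 = 0.97648.
This holds for months 1–53. Entering month 54 the balance is €736.43; 4% of the post-interest balance is now below €30.00, so the flat €30.00 minimum applies from here.
From month 54 a fixed €30.00 at rate r clears €736.43 in 33 more payments. Total: 53 + 33 = 86 months.

86 months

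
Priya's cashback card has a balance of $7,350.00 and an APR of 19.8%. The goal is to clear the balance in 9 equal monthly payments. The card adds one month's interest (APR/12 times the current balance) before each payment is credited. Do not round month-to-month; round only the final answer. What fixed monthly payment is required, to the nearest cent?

$885.51

Monthly rate r = 19.8%/12 = 1.65% = 0.0165.
Level-payment amortization: P = B₀·r / (1 − (1+r)^(−n)) = 7350.00·0.0165 / (1 − 1.0165^(−9)).
Denominator 1 − (1+r)^(−9) = 0.136954777.
P = 121.275 / 0.136954777 ≈ 885.51.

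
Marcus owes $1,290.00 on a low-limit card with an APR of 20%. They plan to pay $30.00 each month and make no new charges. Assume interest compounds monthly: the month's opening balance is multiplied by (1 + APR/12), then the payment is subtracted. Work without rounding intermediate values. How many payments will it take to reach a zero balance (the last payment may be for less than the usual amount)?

Monthly rate r = 20%/12 = 1.66667% = 0.0166667.
Recurrence: B ← B·(1+r) − $30.00.
Month 1: interest $21.50; balance after payment $1,281.50.
Month 2: interest $21.36; balance after payment $1,272.86.
Closed form: n = −ln(1 − rB₀/P)/ln(1+r) = −ln(0.28333)/ln(1.01667) ≈ 76.297, so the balance reaches zero during payment 77.

77 payments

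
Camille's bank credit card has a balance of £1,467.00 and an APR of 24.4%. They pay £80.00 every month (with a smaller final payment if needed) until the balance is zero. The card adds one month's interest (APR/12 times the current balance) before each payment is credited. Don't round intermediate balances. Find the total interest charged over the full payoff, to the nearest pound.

£387

Monthly rate r = 24.4%/12 = 2.03333% = 0.0203333.
Payoff takes n = ⌈−ln(1 − rB₀/P)/ln(1+r)⌉ = ⌈23.180⌉ = 24 payments; the last is £14.48.
Total paid = 23·£80.00 + £14.48 = £1,854.48.
Total interest = total paid − principal = £1,854.48 − £1,467.00 = £387.48.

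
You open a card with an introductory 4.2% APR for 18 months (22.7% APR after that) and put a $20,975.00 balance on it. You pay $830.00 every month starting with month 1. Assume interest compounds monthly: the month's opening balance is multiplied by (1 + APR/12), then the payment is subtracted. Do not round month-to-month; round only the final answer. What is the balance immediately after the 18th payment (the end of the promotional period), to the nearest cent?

$6,943.61

Promo months 1–18 at r₀ = 4.2%/12 = 0.0035; months 19+ at r₁ = 22.7%/12 = 0.0189167.
After month 18: iterate B ← B·(1+r₀) − $830.00 for 18 months → $6,943.61.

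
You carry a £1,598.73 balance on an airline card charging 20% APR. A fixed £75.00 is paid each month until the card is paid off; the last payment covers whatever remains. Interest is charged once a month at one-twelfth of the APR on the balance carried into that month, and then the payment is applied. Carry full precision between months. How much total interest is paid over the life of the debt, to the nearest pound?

Monthly rate r = 20%/12 = 1.66667% = 0.0166667.
Payoff takes n = ⌈−ln(1 − rB₀/P)/ln(1+r)⌉ = ⌈26.555⌉ = 27 payments; the last is £41.75.
Total paid = 26·£75.00 + £41.75 = £1,991.75.
Total interest = total paid − principal = £1,991.75 − £1,598.73 = £393.02.

£393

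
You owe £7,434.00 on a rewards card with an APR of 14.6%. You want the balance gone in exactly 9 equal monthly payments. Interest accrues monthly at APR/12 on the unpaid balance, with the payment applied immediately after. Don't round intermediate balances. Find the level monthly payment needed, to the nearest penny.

£877.06

Monthly rate r = 14.6%/12 = 1.21667% = 0.0121667.
Level-payment amortization: P = B₀·r / (1 − (1+r)^(−n)) = 7434.00·0.0121667 / (1 − 1.01217^(−9)).
Denominator 1 − (1+r)^(−9) = 0.103125403.
P = 90.447 / 0.103125403 ≈ 877.06.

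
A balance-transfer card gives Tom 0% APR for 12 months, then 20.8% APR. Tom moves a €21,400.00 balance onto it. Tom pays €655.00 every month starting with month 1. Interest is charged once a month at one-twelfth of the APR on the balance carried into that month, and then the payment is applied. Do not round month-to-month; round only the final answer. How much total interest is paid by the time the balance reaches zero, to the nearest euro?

€3,371

Promo months 1–12 at r₀ = 0%/12 = 0; months 13+ at r₁ = 20.8%/12 = 0.0173333.
After month 12 (no interest yet): B = €21,400.00 − 12·€655.00 = €13,540.00.
Then at r₁ with €655.00/mo: n₂ = −ln(1 − r₁·B/P)/ln(1+r₁) ≈ 25.82 → 26 more payments.
Total paid = 37·€655.00 + €535.60 = €24,770.60; interest = €24,770.60 − €21,400.00 = €3,370.60.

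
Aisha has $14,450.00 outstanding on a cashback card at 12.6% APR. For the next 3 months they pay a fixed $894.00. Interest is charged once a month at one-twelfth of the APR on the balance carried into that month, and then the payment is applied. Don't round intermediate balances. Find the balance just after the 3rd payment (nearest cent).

Monthly rate r = 12.6%/12 = 1.05% = 0.0105.
Each month: B ← B·(1+r) − $894.00.
Month 1: interest $151.72; balance after payment $13,707.73.
Month 2: interest $143.93; balance after payment $12,957.66.
Month 3: interest $136.06; balance after payment $12,199.71.

$12,199.71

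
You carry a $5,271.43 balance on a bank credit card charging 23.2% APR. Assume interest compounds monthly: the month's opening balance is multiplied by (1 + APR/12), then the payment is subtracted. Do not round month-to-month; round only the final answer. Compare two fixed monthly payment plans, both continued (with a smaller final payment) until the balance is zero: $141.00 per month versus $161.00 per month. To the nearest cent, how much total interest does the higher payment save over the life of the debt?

$1,018.75

Monthly rate r = 23.2%/12 = 1.93333% = 0.0193333.
At $141.00/mo: n = ⌈−ln(1 − rB₀/P)/ln(1+r)⌉ = 68 payments (last $0.24); total interest = total paid − $5,271.43 = $4,175.81.
At $161.00/mo: 53 payments (last $56.49); total interest $3,157.06.
Interest saved = $4,175.81 − $3,157.06 = $1,018.75.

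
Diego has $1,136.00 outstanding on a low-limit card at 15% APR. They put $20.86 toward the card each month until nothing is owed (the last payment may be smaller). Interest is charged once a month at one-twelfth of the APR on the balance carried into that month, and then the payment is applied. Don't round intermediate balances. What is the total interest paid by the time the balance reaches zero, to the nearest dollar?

Monthly rate r = 15%/12 = 1.25% = 0.0125.
Payoff takes n = ⌈−ln(1 − rB₀/P)/ln(1+r)⌉ = ⌈91.907⌉ = 92 payments; the last is $18.93.
Total paid = 91·$20.86 + $18.93 = $1,917.19.
Total interest = total paid − principal = $1,917.19 − $1,136.00 = $781.19.

$781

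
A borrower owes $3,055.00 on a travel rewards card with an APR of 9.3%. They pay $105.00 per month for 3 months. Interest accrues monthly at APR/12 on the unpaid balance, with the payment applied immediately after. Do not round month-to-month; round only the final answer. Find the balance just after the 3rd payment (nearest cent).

$2,809.13

Monthly rate r = 9.3%/12 = 0.775% = 0.00775.
Each month: B ← B·(1+r) − $105.00.
Month 1: interest $23.68; balance after payment $2,973.68.
Month 2: interest $23.05; balance after payment $2,891.72.
Month 3: interest $22.41; balance after payment $2,809.13.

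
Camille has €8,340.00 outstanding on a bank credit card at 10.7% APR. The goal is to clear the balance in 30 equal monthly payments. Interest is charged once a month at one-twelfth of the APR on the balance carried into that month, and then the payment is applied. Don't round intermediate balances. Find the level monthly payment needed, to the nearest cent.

Monthly rate r = 10.7%/12 = 0.891667% = 0.00891667.
Level-payment amortization: P = B₀·r / (1 − (1+r)^(−n)) = 8340.00·0.00891667 / (1 − 1.00892^(−30)).
Denominator 1 − (1+r)^(−30) = 0.233801832.
P = 74.365 / 0.233801832 ≈ 318.07.

€318.07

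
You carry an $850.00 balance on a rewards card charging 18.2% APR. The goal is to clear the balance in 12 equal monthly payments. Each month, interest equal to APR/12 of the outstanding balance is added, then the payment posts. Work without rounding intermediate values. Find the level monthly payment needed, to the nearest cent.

$78.01

Monthly rate r = 18.2%/12 = 1.51667% = 0.0151667.
Level-payment amortization: P = B₀·r / (1 − (1+r)^(−n)) = 850.00·0.0151667 / (1 − 1.01517^(−12)).
Denominator 1 − (1+r)^(−12) = 0.165258874.
P = 12.8917 / 0.165258874 ≈ 78.01.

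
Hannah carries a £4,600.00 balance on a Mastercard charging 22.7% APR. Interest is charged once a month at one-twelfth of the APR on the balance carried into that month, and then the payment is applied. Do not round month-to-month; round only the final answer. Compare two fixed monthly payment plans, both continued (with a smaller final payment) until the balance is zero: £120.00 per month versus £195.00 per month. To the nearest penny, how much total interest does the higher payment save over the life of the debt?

£2,119.66

Monthly rate r = 22.7%/12 = 1.89167% = 0.0189167.
At £120.00/mo: n = ⌈−ln(1 − rB₀/P)/ln(1+r)⌉ = 69 payments (last £110.04); total interest = total paid − £4,600.00 = £3,670.04.
At £195.00/mo: 32 payments (last £105.38); total interest £1,550.38.
Interest saved = £3,670.04 − £1,550.38 = £2,119.66.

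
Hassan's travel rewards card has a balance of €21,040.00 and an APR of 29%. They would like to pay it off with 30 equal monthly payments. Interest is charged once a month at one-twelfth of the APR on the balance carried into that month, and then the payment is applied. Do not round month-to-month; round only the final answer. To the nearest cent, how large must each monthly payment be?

Monthly rate r = 29%/12 = 2.41667% = 0.0241667.
Level-payment amortization: P = B₀·r / (1 − (1+r)^(−n)) = 21040.00·0.0241667 / (1 − 1.02417^(−30)).
Denominator 1 − (1+r)^(−30) = 0.511481635.
P = 508.467 / 0.511481635 ≈ 994.11.

€994.11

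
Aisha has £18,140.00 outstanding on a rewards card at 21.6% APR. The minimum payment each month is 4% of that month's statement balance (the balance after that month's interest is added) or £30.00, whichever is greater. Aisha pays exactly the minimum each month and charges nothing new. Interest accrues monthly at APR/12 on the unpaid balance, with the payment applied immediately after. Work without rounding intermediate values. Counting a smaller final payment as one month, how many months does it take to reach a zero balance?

Monthly rate r = 21.6%/12 = 1.8% = 0.018.
While 4% of the post-interest balance exceeds £30.00, each month B ← (B·(1+r))·(1 − 0.04), i.e. B shrinks by the factor (1+r)·0.96 = 0.97728.
This holds for months 1–140. Entering month 141 the balance is £726.61; 4% of the post-interest balance is now below £30.00, so the flat £30.00 minimum applies from here.
From month 141 a fixed £30.00 at rate r clears £726.61 in 33 more payments. Total: 140 + 33 = 173 months.

173 months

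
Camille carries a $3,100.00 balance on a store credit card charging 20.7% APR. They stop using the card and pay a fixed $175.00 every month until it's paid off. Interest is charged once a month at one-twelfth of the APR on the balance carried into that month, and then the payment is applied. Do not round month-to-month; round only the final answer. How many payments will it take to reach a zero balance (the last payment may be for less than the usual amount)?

Monthly rate r = 20.7%/12 = 1.725% = 0.01725.
Recurrence: B ← B·(1+r) − $175.00.
Month 1: interest $53.47; balance after payment $2,978.47.
Month 2: interest $51.38; balance after payment $2,854.85.
Closed form: n = −ln(1 − rB₀/P)/ln(1+r) = −ln(0.69443)/ln(1.01725) ≈ 21.322, so the balance reaches zero during payment 22.

22 months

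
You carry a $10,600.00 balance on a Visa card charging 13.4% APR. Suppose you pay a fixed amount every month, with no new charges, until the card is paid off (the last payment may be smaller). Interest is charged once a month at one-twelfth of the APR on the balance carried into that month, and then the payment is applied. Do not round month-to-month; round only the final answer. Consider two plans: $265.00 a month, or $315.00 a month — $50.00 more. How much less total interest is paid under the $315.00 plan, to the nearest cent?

Monthly rate r = 13.4%/12 = 1.11667% = 0.0111667.
At $265.00/mo: n = ⌈−ln(1 − rB₀/P)/ln(1+r)⌉ = 54 payments (last $77.65); total interest = total paid − $10,600.00 = $3,522.65.
At $315.00/mo: 43 payments (last $137.47); total interest $2,767.47.
Interest saved = $3,522.65 − $2,767.47 = $755.18.

$755.18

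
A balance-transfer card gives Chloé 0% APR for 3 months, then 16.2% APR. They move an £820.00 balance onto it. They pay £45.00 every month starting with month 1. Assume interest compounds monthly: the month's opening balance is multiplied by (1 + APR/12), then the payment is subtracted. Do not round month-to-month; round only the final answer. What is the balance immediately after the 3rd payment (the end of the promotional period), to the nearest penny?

£685.00

Promo months 1–3 at r₀ = 0%/12 = 0; months 4+ at r₁ = 16.2%/12 = 0.0135.
After month 3 (no interest yet): B = £820.00 − 3·£45.00 = £685.00.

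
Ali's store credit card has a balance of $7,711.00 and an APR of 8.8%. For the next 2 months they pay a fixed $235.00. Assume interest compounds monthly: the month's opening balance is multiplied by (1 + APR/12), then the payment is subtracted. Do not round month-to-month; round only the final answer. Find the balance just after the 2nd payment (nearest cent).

$7,352.79

Monthly rate r = 8.8%/12 = 0.733333% = 0.00733333.
Each month: B ← B·(1+r) − $235.00.
Month 1: interest $56.55; balance after payment $7,532.55.
Month 2: interest $55.24; balance after payment $7,352.79.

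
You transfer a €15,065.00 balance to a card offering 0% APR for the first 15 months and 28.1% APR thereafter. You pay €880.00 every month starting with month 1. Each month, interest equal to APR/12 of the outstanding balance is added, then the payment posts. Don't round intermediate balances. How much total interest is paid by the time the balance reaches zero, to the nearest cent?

€71.81

Promo months 1–15 at r₀ = 0%/12 = 0; months 16+ at r₁ = 28.1%/12 = 0.0234167.
After month 15 (no interest yet): B = €15,065.00 − 15·€880.00 = €1,865.00.
Then at r₁ with €880.00/mo: n₂ = −ln(1 − r₁·B/P)/ln(1+r₁) ≈ 2.20 → 3 more payments.
Total paid = 17·€880.00 + €176.81 = €15,136.81; interest = €15,136.81 − €15,065.00 = €71.81.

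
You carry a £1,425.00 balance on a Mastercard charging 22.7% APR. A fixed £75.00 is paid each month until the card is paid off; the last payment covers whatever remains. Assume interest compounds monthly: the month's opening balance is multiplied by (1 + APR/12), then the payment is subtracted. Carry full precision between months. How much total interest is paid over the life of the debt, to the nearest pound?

£358

Monthly rate r = 22.7%/12 = 1.89167% = 0.0189167.
Payoff takes n = ⌈−ln(1 − rB₀/P)/ln(1+r)⌉ = ⌈23.766⌉ = 24 payments; the last is £57.58.
Total paid = 23·£75.00 + £57.58 = £1,782.58.
Total interest = total paid − principal = £1,782.58 − £1,425.00 = £357.58.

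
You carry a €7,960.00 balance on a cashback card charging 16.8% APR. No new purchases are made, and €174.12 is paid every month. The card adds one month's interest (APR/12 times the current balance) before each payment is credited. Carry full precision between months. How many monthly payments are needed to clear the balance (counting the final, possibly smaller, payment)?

74 months

Monthly rate r = 16.8%/12 = 1.4% = 0.014.
Recurrence: B ← B·(1+r) − €174.12.
Month 1: interest €111.44; balance after payment €7,897.32.
Month 2: interest €110.56; balance after payment €7,833.76.
Closed form: n = −ln(1 − rB₀/P)/ln(1+r) = −ln(0.35998)/ln(1.014) ≈ 73.488, so the balance reaches zero during payment 74.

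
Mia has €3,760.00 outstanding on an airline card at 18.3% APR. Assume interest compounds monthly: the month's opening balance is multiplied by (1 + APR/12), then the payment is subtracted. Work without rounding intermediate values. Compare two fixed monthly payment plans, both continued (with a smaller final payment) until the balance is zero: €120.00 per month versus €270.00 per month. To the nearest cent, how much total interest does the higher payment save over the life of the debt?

€892.73

Monthly rate r = 18.3%/12 = 1.525% = 0.01525.
At €120.00/mo: n = ⌈−ln(1 − rB₀/P)/ln(1+r)⌉ = 43 payments (last €111.88); total interest = total paid − €3,760.00 = €1,391.88.
At €270.00/mo: 16 payments (last €209.15); total interest €499.15.
Interest saved = €1,391.88 − €499.15 = €892.73.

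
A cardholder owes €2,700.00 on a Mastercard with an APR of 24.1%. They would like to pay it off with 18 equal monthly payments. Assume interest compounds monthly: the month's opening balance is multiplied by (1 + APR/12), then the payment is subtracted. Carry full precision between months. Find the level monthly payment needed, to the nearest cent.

Monthly rate r = 24.1%/12 = 2.00833% = 0.0200833.
Level-payment amortization: P = B₀·r / (1 − (1+r)^(−n)) = 2700.00·0.0200833 / (1 − 1.02008^(−18)).
Denominator 1 − (1+r)^(−18) = 0.300869472.
P = 54.225 / 0.300869472 ≈ 180.23.

€180.23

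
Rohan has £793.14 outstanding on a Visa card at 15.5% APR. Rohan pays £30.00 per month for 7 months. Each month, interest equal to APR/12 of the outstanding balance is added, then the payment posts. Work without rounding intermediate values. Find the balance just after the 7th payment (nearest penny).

Monthly rate r = 15.5%/12 = 1.29167% = 0.0129167.
Each month: B ← B·(1+r) − £30.00.
Month 1: interest £10.24; balance after payment £773.38.
Month 2: interest £9.99; balance after payment £753.37.
Month 3: interest £9.73; balance after payment £733.11.
Month 4: interest £9.47; balance after payment £712.57.
Month 5: interest £9.20; balance after payment £691.78.
Month 6: interest £8.94; balance after payment £670.71.
Month 7: interest £8.66; balance after payment £649.38.

£649.38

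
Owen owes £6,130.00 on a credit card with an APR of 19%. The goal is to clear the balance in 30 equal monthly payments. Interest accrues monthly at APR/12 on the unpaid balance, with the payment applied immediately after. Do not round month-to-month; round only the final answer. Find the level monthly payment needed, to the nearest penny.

£258.27

Monthly rate r = 19%/12 = 1.58333% = 0.0158333.
Level-payment amortization: P = B₀·r / (1 − (1+r)^(−n)) = 6130.00·0.0158333 / (1 − 1.01583^(−30)).
Denominator 1 − (1+r)^(−30) = 0.375796481.
P = 97.0583 / 0.375796481 ≈ 258.27.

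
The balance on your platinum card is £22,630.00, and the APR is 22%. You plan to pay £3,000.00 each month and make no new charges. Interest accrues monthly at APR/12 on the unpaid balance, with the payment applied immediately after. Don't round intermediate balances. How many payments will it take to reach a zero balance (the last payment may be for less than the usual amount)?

Monthly rate r = 22%/12 = 1.83333% = 0.0183333.
Recurrence: B ← B·(1+r) − £3,000.00.
Month 1: interest £414.88; balance after payment £20,044.88.
Month 2: interest £367.49; balance after payment £17,412.37.
Closed form: n = −ln(1 − rB₀/P)/ln(1+r) = −ln(0.86171)/ln(1.01833) ≈ 8.193, so the balance reaches zero during payment 9.

9 months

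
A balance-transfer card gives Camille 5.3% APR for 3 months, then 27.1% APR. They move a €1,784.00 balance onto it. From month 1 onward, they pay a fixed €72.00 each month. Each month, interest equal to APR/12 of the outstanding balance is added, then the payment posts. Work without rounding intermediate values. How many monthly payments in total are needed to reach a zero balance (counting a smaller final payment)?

34 payments

Promo months 1–3 at r₀ = 5.3%/12 = 0.00441667; months 4+ at r₁ = 27.1%/12 = 0.0225833.
After month 3: iterate B ← B·(1+r₀) − €72.00 for 3 months → €1,590.79.
Then at r₁ with €72.00/mo: n₂ = −ln(1 − r₁·B/P)/ln(1+r₁) ≈ 30.95 → 31 more payments.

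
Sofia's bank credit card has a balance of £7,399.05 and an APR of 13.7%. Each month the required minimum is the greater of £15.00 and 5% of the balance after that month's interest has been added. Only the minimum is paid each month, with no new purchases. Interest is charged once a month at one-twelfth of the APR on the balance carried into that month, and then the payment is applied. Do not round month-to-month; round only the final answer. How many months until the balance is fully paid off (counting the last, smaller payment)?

Monthly rate r = 13.7%/12 = 1.14167% = 0.0114167.
While 5% of the post-interest balance exceeds £15.00, each month B ← (B·(1+r))·(1 − 0.05), i.e. B shrinks by the factor (1+r)·0.95 = 0.96085.
This holds for months 1–81. Entering month 82 the balance is £291.16; 5% of the post-interest balance is now below £15.00, so the flat £15.00 minimum applies from here.
From month 82 a fixed £15.00 at rate r clears £291.16 in 23 more payments. Total: 81 + 23 = 104 months.

104 months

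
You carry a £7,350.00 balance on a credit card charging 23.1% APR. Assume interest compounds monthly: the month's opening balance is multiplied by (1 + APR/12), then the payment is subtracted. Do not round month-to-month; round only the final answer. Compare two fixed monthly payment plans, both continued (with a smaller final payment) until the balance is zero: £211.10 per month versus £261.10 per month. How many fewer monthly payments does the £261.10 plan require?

Monthly rate r = 23.1%/12 = 1.925% = 0.01925.
At £211.10/mo: n = ⌈−ln(1 − rB₀/P)/ln(1+r)⌉ = 59 payments (last £39.03); total interest = total paid − £7,350.00 = £4,932.83.
At £261.10/mo: 41 payments (last £246.12); total interest £3,340.12.
Payments saved = 59 − 41 = 18.

18 fewer payments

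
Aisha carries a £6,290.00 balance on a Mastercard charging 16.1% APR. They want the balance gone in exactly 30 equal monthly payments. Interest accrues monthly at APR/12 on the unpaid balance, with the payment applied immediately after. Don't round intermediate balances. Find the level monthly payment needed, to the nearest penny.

£256.07

Monthly rate r = 16.1%/12 = 1.34167% = 0.0134167.
Level-payment amortization: P = B₀·r / (1 − (1+r)^(−n)) = 6290.00·0.0134167 / (1 − 1.01342^(−30)).
Denominator 1 − (1+r)^(−30) = 0.329561837.
P = 84.3908 / 0.329561837 ≈ 256.07.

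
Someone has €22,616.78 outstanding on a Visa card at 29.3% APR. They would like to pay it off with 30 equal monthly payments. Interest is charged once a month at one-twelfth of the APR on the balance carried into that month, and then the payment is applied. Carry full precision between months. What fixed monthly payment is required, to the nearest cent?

Monthly rate r = 29.3%/12 = 2.44167% = 0.0244167.
Level-payment amortization: P = B₀·r / (1 − (1+r)^(−n)) = 22616.78·0.0244167 / (1 − 1.02442^(−30)).
Denominator 1 − (1+r)^(−30) = 0.515045568.
P = 552.226 / 0.515045568 ≈ 1072.19.

€1,072.19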